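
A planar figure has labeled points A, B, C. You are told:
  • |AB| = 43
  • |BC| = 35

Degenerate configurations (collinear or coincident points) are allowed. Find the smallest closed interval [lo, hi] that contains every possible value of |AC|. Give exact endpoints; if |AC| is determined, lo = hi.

|AB| ∈ {43}
|BC| ∈ {35}
|AC| ∈ [8, 78]

|AC| ∈ [8, 78]  (≈ [8.0000, 78.0000])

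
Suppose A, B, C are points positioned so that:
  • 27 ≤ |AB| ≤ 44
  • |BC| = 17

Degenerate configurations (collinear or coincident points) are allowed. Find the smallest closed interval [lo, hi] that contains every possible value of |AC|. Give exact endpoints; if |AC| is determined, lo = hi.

|AC| ∈ [10, 61]  (≈ [10.0000, 61.0000])

|AB| ∈ [27, 44]
|BC| ∈ {17}
|AC| ∈ [10, 61]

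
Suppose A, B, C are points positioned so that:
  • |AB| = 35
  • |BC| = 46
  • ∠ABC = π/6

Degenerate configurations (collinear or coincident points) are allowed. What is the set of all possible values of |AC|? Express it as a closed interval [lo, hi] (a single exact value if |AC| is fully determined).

|AB| ∈ {35}
|BC| ∈ {46}
|AC| ∈ {√(3341 - 1610·√(3))}

|AC| = √(3341 - 1610·√(3))  (≈ 23.5032)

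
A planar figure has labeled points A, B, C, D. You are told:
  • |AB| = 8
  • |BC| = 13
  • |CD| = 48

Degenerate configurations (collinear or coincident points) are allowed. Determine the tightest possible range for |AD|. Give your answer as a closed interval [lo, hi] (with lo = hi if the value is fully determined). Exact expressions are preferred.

|AD| ∈ [27, 69]  (≈ [27.0000, 69.0000])

|AB| ∈ {8}
|BC| ∈ {13}
|CD| ∈ {48}
|AC| ∈ [5, 21]
|BD| ∈ [35, 61]
|AD| ∈ [27, 69]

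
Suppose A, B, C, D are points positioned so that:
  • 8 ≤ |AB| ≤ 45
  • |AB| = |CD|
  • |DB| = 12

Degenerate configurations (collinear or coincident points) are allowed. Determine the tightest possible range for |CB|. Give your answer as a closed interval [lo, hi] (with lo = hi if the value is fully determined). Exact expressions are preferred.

|CB| ∈ [0, 57]  (≈ [0.0000, 57.0000])

|AB| ∈ [8, 45]
|BD| ∈ {12}
|CD| ∈ [8, 45]
|AD| ∈ [0, 57]
|BC| ∈ [0, 57]
|AC| ∈ [0, 102]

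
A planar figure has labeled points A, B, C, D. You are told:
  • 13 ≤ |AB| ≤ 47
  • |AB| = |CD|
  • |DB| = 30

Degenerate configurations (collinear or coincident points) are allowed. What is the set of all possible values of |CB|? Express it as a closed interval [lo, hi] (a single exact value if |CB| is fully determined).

|CB| ∈ [0, 77]  (≈ [0.0000, 77.0000])

|AB| ∈ [13, 47]
|BD| ∈ {30}
|CD| ∈ [13, 47]
|AD| ∈ [0, 77]
|BC| ∈ [0, 77]
|AC| ∈ [0, 124]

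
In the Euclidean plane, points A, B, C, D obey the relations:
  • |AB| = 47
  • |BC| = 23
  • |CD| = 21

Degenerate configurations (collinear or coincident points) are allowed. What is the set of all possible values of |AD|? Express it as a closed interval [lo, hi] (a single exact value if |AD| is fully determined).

|AD| ∈ [3, 91]  (≈ [3.0000, 91.0000])

|AB| ∈ {47}
|BC| ∈ {23}
|CD| ∈ {21}
|AC| ∈ [24, 70]
|BD| ∈ [2, 44]
|AD| ∈ [3, 91]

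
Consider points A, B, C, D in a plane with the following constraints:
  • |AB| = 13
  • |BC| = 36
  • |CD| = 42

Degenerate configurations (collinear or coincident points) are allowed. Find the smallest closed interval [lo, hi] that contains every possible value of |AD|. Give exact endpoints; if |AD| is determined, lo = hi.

|AD| ∈ [0, 91]  (≈ [0.0000, 91.0000])

|AB| ∈ {13}
|BC| ∈ {36}
|CD| ∈ {42}
|AC| ∈ [23, 49]
|BD| ∈ [6, 78]
|AD| ∈ [0, 91]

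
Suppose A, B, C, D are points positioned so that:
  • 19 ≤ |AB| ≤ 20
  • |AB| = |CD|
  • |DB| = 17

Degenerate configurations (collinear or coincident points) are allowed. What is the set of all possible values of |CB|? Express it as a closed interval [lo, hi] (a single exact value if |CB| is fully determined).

|CB| ∈ [2, 37]  (≈ [2.0000, 37.0000])

|AB| ∈ [19, 20]
|BD| ∈ {17}
|CD| ∈ [19, 20]
|AD| ∈ [2, 37]
|BC| ∈ [2, 37]
|AC| ∈ [0, 57]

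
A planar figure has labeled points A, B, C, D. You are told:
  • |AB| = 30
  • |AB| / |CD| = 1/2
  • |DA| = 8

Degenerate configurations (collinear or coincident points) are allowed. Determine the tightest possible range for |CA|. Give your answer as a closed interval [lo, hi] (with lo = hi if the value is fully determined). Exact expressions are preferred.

|CA| ∈ [52, 68]  (≈ [52.0000, 68.0000])

|AB| ∈ {30}
|AD| ∈ {8}
|CD| ∈ {60}
|BD| ∈ [22, 38]
|AC| ∈ [52, 68]
|BC| ∈ [22, 98]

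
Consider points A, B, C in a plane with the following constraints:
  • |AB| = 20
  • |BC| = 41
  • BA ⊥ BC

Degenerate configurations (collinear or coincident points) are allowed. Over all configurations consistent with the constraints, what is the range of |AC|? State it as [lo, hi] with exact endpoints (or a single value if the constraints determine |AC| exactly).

|AB| ∈ {20}
|BC| ∈ {41}
|AC| ∈ {√(2081)}

|AC| = √(2081)  (≈ 45.6180)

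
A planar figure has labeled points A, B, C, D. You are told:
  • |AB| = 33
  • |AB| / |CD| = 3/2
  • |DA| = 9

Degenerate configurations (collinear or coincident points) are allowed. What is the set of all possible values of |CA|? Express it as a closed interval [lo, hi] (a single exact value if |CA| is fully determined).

|CA| ∈ [13, 31]  (≈ [13.0000, 31.0000])

|AB| ∈ {33}
|AD| ∈ {9}
|CD| ∈ {22}
|BD| ∈ [24, 42]
|AC| ∈ [13, 31]
|BC| ∈ [2, 64]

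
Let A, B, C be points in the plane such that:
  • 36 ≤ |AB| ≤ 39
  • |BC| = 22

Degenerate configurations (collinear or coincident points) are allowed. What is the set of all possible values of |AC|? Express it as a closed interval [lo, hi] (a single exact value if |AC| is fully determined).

|AB| ∈ [36, 39]
|BC| ∈ {22}
|AC| ∈ [14, 61]

|AC| ∈ [14, 61]  (≈ [14.0000, 61.0000])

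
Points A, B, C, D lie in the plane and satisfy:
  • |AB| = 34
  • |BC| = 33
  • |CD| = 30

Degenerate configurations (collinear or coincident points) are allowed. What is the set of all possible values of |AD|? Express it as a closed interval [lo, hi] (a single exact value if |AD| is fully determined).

|AD| ∈ [0, 97]  (≈ [0.0000, 97.0000])

|AB| ∈ {34}
|BC| ∈ {33}
|CD| ∈ {30}
|AC| ∈ [1, 67]
|BD| ∈ [3, 63]
|AD| ∈ [0, 97]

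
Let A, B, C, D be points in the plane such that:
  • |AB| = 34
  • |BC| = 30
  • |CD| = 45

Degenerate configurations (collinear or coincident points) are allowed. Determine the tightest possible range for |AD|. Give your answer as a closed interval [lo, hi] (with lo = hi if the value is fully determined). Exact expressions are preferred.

|AB| ∈ {34}
|BC| ∈ {30}
|CD| ∈ {45}
|AC| ∈ [4, 64]
|BD| ∈ [15, 75]
|AD| ∈ [0, 109]

|AD| ∈ [0, 109]  (≈ [0.0000, 109.0000])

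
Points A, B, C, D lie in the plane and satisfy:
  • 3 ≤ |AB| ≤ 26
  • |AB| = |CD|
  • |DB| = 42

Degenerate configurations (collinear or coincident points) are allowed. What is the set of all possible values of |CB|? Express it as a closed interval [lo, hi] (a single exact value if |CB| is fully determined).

|CB| ∈ [16, 68]  (≈ [16.0000, 68.0000])

|AB| ∈ [3, 26]
|BD| ∈ {42}
|CD| ∈ [3, 26]
|AD| ∈ [16, 68]
|BC| ∈ [16, 68]
|AC| ∈ [0, 94]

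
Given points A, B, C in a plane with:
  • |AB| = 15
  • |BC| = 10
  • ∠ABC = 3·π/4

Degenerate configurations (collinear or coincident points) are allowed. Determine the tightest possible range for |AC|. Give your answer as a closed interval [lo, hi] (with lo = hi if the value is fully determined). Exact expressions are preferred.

|AC| = 5·√(6·√(2) + 13)  (≈ 23.1761)

|AB| ∈ {15}
|BC| ∈ {10}
|AC| ∈ {5·√(6·√(2) + 13)}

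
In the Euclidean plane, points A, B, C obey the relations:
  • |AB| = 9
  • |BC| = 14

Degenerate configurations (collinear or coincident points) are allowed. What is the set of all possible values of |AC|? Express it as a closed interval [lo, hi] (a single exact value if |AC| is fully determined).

|AC| ∈ [5, 23]  (≈ [5.0000, 23.0000])

|AB| ∈ {9}
|BC| ∈ {14}
|AC| ∈ [5, 23]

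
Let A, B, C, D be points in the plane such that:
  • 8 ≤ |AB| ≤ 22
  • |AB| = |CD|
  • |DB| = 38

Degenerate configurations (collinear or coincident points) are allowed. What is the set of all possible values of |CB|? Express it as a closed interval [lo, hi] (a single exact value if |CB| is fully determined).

|CB| ∈ [16, 60]  (≈ [16.0000, 60.0000])

|AB| ∈ [8, 22]
|BD| ∈ {38}
|CD| ∈ [8, 22]
|AD| ∈ [16, 60]
|BC| ∈ [16, 60]
|AC| ∈ [0, 82]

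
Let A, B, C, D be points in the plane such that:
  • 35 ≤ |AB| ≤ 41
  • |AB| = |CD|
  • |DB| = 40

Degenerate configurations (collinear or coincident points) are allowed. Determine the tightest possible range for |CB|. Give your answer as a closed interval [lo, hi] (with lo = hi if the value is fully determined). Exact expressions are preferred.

|CB| ∈ [0, 81]  (≈ [0.0000, 81.0000])

|AB| ∈ [35, 41]
|BD| ∈ {40}
|CD| ∈ [35, 41]
|AD| ∈ [0, 81]
|BC| ∈ [0, 81]
|AC| ∈ [0, 122]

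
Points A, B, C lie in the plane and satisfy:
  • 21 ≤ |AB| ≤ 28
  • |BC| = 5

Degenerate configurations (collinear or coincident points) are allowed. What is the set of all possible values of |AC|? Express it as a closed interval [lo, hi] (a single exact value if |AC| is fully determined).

|AB| ∈ [21, 28]
|BC| ∈ {5}
|AC| ∈ [16, 33]

|AC| ∈ [16, 33]  (≈ [16.0000, 33.0000])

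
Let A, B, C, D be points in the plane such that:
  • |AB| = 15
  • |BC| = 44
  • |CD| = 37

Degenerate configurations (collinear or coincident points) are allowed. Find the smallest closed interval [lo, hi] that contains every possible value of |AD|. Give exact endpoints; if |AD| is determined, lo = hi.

|AB| ∈ {15}
|BC| ∈ {44}
|CD| ∈ {37}
|AC| ∈ [29, 59]
|BD| ∈ [7, 81]
|AD| ∈ [0, 96]

|AD| ∈ [0, 96]  (≈ [0.0000, 96.0000])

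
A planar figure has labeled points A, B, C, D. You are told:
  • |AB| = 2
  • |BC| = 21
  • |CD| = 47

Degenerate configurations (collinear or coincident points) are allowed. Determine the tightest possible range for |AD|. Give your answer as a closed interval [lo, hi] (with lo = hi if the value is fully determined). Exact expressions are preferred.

|AD| ∈ [24, 70]  (≈ [24.0000, 70.0000])

|AB| ∈ {2}
|BC| ∈ {21}
|CD| ∈ {47}
|AC| ∈ [19, 23]
|BD| ∈ [26, 68]
|AD| ∈ [24, 70]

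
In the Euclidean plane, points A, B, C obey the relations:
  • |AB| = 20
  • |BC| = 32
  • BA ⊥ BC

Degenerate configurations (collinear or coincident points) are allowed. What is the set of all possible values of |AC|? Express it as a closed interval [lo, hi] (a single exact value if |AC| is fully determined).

|AC| = 4·√(89)  (≈ 37.7359)

|AB| ∈ {20}
|BC| ∈ {32}
|AC| ∈ {4·√(89)}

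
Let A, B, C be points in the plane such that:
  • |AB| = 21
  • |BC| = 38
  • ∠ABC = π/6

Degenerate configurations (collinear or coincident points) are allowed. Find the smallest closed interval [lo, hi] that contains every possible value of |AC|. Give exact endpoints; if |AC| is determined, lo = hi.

|AC| = √(1885 - 798·√(3))  (≈ 22.4237)

|AB| ∈ {21}
|BC| ∈ {38}
|AC| ∈ {√(1885 - 798·√(3))}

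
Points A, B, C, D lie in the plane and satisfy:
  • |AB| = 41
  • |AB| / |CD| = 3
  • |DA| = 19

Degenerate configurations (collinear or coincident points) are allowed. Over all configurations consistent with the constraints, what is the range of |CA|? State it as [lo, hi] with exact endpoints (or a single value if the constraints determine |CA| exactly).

|CA| ∈ [16/3, 98/3]  (≈ [5.3333, 32.6667])

|AB| ∈ {41}
|AD| ∈ {19}
|CD| ∈ {41/3}
|BD| ∈ [22, 60]
|AC| ∈ [16/3, 98/3]
|BC| ∈ [25/3, 221/3]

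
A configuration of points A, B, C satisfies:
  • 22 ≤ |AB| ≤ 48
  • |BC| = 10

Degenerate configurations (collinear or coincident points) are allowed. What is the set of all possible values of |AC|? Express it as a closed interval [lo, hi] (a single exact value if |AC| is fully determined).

|AC| ∈ [12, 58]  (≈ [12.0000, 58.0000])

|AB| ∈ [22, 48]
|BC| ∈ {10}
|AC| ∈ [12, 58]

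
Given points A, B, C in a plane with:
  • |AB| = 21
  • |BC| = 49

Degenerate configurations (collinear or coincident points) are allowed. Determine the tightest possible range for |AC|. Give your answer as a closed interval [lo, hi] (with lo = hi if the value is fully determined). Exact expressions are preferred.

|AB| ∈ {21}
|BC| ∈ {49}
|AC| ∈ [28, 70]

|AC| ∈ [28, 70]  (≈ [28.0000, 70.0000])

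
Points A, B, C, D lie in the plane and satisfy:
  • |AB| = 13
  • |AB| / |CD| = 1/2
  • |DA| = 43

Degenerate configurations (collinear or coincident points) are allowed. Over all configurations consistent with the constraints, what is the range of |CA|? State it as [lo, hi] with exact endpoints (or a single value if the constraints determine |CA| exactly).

|AB| ∈ {13}
|AD| ∈ {43}
|CD| ∈ {26}
|BD| ∈ [30, 56]
|AC| ∈ [17, 69]
|BC| ∈ [4, 82]

|CA| ∈ [17, 69]  (≈ [17.0000, 69.0000])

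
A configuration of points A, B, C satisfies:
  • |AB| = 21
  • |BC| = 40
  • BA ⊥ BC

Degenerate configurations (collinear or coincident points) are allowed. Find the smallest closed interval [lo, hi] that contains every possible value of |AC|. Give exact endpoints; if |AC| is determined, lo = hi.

|AC| = √(2041)  (≈ 45.1774)

|AB| ∈ {21}
|BC| ∈ {40}
|AC| ∈ {√(2041)}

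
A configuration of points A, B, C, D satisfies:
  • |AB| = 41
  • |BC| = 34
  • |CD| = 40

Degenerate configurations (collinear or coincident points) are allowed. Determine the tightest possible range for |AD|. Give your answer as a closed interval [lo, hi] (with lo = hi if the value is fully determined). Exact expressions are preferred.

|AB| ∈ {41}
|BC| ∈ {34}
|CD| ∈ {40}
|AC| ∈ [7, 75]
|BD| ∈ [6, 74]
|AD| ∈ [0, 115]

|AD| ∈ [0, 115]  (≈ [0.0000, 115.0000])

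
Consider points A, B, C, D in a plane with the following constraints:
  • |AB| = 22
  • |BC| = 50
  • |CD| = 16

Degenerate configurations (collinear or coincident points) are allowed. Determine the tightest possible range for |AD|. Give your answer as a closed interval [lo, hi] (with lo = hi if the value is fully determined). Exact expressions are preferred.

|AD| ∈ [12, 88]  (≈ [12.0000, 88.0000])

|AB| ∈ {22}
|BC| ∈ {50}
|CD| ∈ {16}
|AC| ∈ [28, 72]
|BD| ∈ [34, 66]
|AD| ∈ [12, 88]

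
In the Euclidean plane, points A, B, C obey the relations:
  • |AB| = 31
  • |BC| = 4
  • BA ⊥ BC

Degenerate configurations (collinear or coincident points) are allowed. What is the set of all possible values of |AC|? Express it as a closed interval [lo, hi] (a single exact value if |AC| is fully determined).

|AC| = √(977)  (≈ 31.2570)

|AB| ∈ {31}
|BC| ∈ {4}
|AC| ∈ {√(977)}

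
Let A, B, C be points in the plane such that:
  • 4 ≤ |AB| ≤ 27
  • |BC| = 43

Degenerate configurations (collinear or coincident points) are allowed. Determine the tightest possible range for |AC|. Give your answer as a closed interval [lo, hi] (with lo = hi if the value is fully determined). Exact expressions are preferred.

|AC| ∈ [16, 70]  (≈ [16.0000, 70.0000])

|AB| ∈ [4, 27]
|BC| ∈ {43}
|AC| ∈ [16, 70]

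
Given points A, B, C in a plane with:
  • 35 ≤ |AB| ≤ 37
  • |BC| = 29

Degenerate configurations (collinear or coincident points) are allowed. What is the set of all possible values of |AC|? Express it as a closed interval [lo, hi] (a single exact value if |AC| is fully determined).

|AC| ∈ [6, 66]  (≈ [6.0000, 66.0000])

|AB| ∈ [35, 37]
|BC| ∈ {29}
|AC| ∈ [6, 66]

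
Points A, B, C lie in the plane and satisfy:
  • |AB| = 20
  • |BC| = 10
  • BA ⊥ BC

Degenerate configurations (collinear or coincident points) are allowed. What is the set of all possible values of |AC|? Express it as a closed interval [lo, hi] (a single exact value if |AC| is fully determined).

|AB| ∈ {20}
|BC| ∈ {10}
|AC| ∈ {10·√(5)}

|AC| = 10·√(5)  (≈ 22.3607)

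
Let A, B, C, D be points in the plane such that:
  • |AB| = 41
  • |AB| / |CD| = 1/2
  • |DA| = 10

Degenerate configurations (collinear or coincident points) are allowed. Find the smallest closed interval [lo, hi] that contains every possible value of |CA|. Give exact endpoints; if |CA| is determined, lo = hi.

|AB| ∈ {41}
|AD| ∈ {10}
|CD| ∈ {82}
|BD| ∈ [31, 51]
|AC| ∈ [72, 92]
|BC| ∈ [31, 133]

|CA| ∈ [72, 92]  (≈ [72.0000, 92.0000])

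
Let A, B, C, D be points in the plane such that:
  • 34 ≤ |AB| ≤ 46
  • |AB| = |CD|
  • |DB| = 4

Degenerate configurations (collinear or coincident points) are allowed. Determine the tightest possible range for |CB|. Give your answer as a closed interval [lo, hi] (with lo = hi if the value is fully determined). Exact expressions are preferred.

|AB| ∈ [34, 46]
|BD| ∈ {4}
|CD| ∈ [34, 46]
|AD| ∈ [30, 50]
|BC| ∈ [30, 50]
|AC| ∈ [0, 96]

|CB| ∈ [30, 50]  (≈ [30.0000, 50.0000])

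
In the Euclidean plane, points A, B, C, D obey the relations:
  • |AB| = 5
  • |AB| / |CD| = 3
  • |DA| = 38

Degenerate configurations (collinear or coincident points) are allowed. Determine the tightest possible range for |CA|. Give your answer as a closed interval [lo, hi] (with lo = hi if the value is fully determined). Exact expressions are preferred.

|AB| ∈ {5}
|AD| ∈ {38}
|CD| ∈ {5/3}
|BD| ∈ [33, 43]
|AC| ∈ [109/3, 119/3]
|BC| ∈ [94/3, 134/3]

|CA| ∈ [109/3, 119/3]  (≈ [36.3333, 39.6667])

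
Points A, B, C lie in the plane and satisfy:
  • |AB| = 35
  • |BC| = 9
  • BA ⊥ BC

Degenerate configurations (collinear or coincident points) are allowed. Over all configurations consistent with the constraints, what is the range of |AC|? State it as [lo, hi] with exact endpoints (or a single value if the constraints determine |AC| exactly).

|AB| ∈ {35}
|BC| ∈ {9}
|AC| ∈ {√(1306)}

|AC| = √(1306)  (≈ 36.1386)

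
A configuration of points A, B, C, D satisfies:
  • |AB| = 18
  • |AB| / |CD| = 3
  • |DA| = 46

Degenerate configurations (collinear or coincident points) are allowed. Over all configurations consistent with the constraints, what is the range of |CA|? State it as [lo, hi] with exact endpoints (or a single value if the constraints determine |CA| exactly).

|AB| ∈ {18}
|AD| ∈ {46}
|CD| ∈ {6}
|BD| ∈ [28, 64]
|AC| ∈ [40, 52]
|BC| ∈ [22, 70]

|CA| ∈ [40, 52]  (≈ [40.0000, 52.0000])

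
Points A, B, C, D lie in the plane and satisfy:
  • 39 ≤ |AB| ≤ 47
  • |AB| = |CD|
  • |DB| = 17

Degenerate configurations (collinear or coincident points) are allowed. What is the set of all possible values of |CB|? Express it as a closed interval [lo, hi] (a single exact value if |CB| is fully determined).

|AB| ∈ [39, 47]
|BD| ∈ {17}
|CD| ∈ [39, 47]
|AD| ∈ [22, 64]
|BC| ∈ [22, 64]
|AC| ∈ [0, 111]

|CB| ∈ [22, 64]  (≈ [22.0000, 64.0000])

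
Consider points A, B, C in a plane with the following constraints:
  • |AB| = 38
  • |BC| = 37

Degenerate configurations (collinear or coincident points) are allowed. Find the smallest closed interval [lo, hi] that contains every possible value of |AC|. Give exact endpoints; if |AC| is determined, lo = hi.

|AB| ∈ {38}
|BC| ∈ {37}
|AC| ∈ [1, 75]

|AC| ∈ [1, 75]  (≈ [1.0000, 75.0000])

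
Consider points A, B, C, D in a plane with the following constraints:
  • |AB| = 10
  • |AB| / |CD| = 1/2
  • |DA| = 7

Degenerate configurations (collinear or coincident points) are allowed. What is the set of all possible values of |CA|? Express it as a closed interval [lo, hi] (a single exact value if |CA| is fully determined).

|CA| ∈ [13, 27]  (≈ [13.0000, 27.0000])

|AB| ∈ {10}
|AD| ∈ {7}
|CD| ∈ {20}
|BD| ∈ [3, 17]
|AC| ∈ [13, 27]
|BC| ∈ [3, 37]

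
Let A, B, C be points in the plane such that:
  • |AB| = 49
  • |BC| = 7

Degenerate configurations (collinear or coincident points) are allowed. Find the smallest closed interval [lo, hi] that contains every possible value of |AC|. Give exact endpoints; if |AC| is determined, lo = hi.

|AB| ∈ {49}
|BC| ∈ {7}
|AC| ∈ [42, 56]

|AC| ∈ [42, 56]  (≈ [42.0000, 56.0000])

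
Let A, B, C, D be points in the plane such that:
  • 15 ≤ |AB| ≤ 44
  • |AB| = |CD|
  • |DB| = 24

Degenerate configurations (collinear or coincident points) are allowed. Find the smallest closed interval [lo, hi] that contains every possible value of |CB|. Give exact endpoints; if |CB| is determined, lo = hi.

|AB| ∈ [15, 44]
|BD| ∈ {24}
|CD| ∈ [15, 44]
|AD| ∈ [0, 68]
|BC| ∈ [0, 68]
|AC| ∈ [0, 112]

|CB| ∈ [0, 68]  (≈ [0.0000, 68.0000])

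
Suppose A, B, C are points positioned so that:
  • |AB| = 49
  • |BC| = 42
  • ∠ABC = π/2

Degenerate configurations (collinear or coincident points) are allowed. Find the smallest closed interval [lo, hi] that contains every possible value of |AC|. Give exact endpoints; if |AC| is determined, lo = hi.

|AB| ∈ {49}
|BC| ∈ {42}
|AC| ∈ {7·√(85)}

|AC| = 7·√(85)  (≈ 64.5368)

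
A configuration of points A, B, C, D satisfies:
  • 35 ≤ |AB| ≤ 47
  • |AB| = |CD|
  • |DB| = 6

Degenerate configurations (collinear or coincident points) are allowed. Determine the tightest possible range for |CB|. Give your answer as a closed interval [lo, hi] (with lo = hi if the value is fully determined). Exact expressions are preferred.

|CB| ∈ [29, 53]  (≈ [29.0000, 53.0000])

|AB| ∈ [35, 47]
|BD| ∈ {6}
|CD| ∈ [35, 47]
|AD| ∈ [29, 53]
|BC| ∈ [29, 53]
|AC| ∈ [0, 100]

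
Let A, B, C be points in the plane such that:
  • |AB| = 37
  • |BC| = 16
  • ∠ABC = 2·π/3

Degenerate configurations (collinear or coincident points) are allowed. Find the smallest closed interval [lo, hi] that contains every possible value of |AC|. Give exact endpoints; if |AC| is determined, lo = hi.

|AB| ∈ {37}
|BC| ∈ {16}
|AC| ∈ {√(2217)}

|AC| = √(2217)  (≈ 47.0850)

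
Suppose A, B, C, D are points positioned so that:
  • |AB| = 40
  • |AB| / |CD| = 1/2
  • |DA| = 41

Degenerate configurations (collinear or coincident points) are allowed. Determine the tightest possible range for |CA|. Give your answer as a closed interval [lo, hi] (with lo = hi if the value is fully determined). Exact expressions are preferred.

|AB| ∈ {40}
|AD| ∈ {41}
|CD| ∈ {80}
|BD| ∈ [1, 81]
|AC| ∈ [39, 121]
|BC| ∈ [0, 161]

|CA| ∈ [39, 121]  (≈ [39.0000, 121.0000])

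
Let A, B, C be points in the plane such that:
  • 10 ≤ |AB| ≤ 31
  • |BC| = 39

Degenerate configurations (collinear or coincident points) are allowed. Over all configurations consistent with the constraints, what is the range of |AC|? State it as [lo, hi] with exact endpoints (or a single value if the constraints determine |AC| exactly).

|AB| ∈ [10, 31]
|BC| ∈ {39}
|AC| ∈ [8, 70]

|AC| ∈ [8, 70]  (≈ [8.0000, 70.0000])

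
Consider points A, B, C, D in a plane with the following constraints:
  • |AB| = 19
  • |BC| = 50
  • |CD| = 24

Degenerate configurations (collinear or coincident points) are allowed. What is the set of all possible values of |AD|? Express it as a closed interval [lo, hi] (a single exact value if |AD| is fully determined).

|AD| ∈ [7, 93]  (≈ [7.0000, 93.0000])

|AB| ∈ {19}
|BC| ∈ {50}
|CD| ∈ {24}
|AC| ∈ [31, 69]
|BD| ∈ [26, 74]
|AD| ∈ [7, 93]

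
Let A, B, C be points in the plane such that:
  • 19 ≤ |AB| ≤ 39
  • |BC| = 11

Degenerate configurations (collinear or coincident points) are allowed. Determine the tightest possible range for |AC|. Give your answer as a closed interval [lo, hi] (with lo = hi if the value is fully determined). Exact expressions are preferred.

|AB| ∈ [19, 39]
|BC| ∈ {11}
|AC| ∈ [8, 50]

|AC| ∈ [8, 50]  (≈ [8.0000, 50.0000])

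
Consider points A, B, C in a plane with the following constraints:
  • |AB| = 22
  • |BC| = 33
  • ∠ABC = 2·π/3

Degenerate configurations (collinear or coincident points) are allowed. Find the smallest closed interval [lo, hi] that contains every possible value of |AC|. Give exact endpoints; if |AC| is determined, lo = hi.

|AC| = 11·√(19)  (≈ 47.9479)

|AB| ∈ {22}
|BC| ∈ {33}
|AC| ∈ {11·√(19)}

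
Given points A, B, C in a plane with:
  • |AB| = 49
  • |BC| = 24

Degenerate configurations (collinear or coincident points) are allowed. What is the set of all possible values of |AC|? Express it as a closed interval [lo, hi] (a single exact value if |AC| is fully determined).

|AC| ∈ [25, 73]  (≈ [25.0000, 73.0000])

|AB| ∈ {49}
|BC| ∈ {24}
|AC| ∈ [25, 73]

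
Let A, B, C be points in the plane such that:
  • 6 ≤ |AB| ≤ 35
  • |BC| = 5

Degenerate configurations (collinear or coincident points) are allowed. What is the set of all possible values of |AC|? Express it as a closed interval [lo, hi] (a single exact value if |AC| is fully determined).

|AC| ∈ [1, 40]  (≈ [1.0000, 40.0000])

|AB| ∈ [6, 35]
|BC| ∈ {5}
|AC| ∈ [1, 40]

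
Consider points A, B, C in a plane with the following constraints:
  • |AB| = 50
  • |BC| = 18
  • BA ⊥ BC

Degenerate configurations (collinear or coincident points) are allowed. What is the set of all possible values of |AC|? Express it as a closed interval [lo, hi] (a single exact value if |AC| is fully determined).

|AC| = 2·√(706)  (≈ 53.1413)

|AB| ∈ {50}
|BC| ∈ {18}
|AC| ∈ {2·√(706)}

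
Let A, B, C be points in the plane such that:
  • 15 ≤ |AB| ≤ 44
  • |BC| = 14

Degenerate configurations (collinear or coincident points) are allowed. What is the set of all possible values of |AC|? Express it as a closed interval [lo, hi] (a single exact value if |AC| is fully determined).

|AB| ∈ [15, 44]
|BC| ∈ {14}
|AC| ∈ [1, 58]

|AC| ∈ [1, 58]  (≈ [1.0000, 58.0000])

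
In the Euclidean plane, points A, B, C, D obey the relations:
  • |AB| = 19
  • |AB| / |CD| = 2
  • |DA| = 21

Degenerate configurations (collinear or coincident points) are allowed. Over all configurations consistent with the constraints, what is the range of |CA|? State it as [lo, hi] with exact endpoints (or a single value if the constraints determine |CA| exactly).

|AB| ∈ {19}
|AD| ∈ {21}
|CD| ∈ {19/2}
|BD| ∈ [2, 40]
|AC| ∈ [23/2, 61/2]
|BC| ∈ [0, 99/2]

|CA| ∈ [23/2, 61/2]  (≈ [11.5000, 30.5000])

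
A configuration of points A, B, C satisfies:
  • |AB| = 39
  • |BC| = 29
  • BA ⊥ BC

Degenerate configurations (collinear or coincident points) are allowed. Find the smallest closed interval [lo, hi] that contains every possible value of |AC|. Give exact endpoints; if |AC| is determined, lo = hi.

|AC| = √(2362)  (≈ 48.6004)

|AB| ∈ {39}
|BC| ∈ {29}
|AC| ∈ {√(2362)}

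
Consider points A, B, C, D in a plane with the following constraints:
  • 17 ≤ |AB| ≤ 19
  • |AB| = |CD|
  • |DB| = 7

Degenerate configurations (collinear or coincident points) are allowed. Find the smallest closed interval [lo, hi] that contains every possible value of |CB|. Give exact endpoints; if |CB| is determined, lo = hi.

|CB| ∈ [10, 26]  (≈ [10.0000, 26.0000])

|AB| ∈ [17, 19]
|BD| ∈ {7}
|CD| ∈ [17, 19]
|AD| ∈ [10, 26]
|BC| ∈ [10, 26]
|AC| ∈ [0, 45]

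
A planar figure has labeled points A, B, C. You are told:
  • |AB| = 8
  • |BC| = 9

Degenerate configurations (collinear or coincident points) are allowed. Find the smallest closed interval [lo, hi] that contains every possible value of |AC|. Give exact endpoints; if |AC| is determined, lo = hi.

|AC| ∈ [1, 17]  (≈ [1.0000, 17.0000])

|AB| ∈ {8}
|BC| ∈ {9}
|AC| ∈ [1, 17]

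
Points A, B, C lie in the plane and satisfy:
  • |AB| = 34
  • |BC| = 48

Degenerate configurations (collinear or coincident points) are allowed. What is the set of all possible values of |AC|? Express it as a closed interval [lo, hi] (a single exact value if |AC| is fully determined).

|AC| ∈ [14, 82]  (≈ [14.0000, 82.0000])

|AB| ∈ {34}
|BC| ∈ {48}
|AC| ∈ [14, 82]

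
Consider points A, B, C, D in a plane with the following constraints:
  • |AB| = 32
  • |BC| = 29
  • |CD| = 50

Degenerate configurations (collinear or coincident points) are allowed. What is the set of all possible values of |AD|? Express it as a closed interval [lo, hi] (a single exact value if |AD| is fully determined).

|AD| ∈ [0, 111]  (≈ [0.0000, 111.0000])

|AB| ∈ {32}
|BC| ∈ {29}
|CD| ∈ {50}
|AC| ∈ [3, 61]
|BD| ∈ [21, 79]
|AD| ∈ [0, 111]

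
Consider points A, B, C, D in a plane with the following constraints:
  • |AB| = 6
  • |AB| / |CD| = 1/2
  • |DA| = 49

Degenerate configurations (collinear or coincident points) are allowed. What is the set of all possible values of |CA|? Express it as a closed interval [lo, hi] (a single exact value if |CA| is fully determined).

|AB| ∈ {6}
|AD| ∈ {49}
|CD| ∈ {12}
|BD| ∈ [43, 55]
|AC| ∈ [37, 61]
|BC| ∈ [31, 67]

|CA| ∈ [37, 61]  (≈ [37.0000, 61.0000])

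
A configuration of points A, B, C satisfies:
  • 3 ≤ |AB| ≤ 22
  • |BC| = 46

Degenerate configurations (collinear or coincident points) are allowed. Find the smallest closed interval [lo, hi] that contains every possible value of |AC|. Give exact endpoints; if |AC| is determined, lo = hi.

|AC| ∈ [24, 68]  (≈ [24.0000, 68.0000])

|AB| ∈ [3, 22]
|BC| ∈ {46}
|AC| ∈ [24, 68]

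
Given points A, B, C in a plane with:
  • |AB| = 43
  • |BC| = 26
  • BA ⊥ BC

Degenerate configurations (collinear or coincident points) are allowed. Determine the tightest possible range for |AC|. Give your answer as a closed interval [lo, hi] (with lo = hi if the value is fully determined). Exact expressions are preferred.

|AC| = 5·√(101)  (≈ 50.2494)

|AB| ∈ {43}
|BC| ∈ {26}
|AC| ∈ {5·√(101)}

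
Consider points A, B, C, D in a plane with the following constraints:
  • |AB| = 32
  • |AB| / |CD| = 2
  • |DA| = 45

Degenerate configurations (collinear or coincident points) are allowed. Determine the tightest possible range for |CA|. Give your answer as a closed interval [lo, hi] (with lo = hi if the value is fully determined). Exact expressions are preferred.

|CA| ∈ [29, 61]  (≈ [29.0000, 61.0000])

|AB| ∈ {32}
|AD| ∈ {45}
|CD| ∈ {16}
|BD| ∈ [13, 77]
|AC| ∈ [29, 61]
|BC| ∈ [0, 93]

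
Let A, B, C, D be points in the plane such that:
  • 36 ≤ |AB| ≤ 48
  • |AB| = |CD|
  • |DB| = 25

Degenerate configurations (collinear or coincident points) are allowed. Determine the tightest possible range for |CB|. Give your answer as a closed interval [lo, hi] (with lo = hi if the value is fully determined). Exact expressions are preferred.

|CB| ∈ [11, 73]  (≈ [11.0000, 73.0000])

|AB| ∈ [36, 48]
|BD| ∈ {25}
|CD| ∈ [36, 48]
|AD| ∈ [11, 73]
|BC| ∈ [11, 73]
|AC| ∈ [0, 121]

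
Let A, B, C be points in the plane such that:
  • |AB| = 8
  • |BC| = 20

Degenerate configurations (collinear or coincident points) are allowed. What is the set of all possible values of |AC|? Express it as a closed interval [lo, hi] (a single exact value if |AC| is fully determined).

|AC| ∈ [12, 28]  (≈ [12.0000, 28.0000])

|AB| ∈ {8}
|BC| ∈ {20}
|AC| ∈ [12, 28]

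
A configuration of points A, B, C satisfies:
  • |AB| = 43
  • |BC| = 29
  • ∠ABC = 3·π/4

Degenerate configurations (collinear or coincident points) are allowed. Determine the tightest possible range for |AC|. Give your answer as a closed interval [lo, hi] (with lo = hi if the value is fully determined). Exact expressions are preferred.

|AB| ∈ {43}
|BC| ∈ {29}
|AC| ∈ {√(1247·√(2) + 2690)}

|AC| = √(1247·√(2) + 2690)  (≈ 66.7347)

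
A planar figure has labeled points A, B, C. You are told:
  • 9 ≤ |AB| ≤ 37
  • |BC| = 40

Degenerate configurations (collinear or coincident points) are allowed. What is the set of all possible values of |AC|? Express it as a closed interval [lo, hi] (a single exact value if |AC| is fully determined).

|AC| ∈ [3, 77]  (≈ [3.0000, 77.0000])

|AB| ∈ [9, 37]
|BC| ∈ {40}
|AC| ∈ [3, 77]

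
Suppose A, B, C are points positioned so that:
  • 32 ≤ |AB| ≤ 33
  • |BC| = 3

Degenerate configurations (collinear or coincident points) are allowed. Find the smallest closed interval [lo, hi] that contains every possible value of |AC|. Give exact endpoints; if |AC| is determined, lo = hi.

|AB| ∈ [32, 33]
|BC| ∈ {3}
|AC| ∈ [29, 36]

|AC| ∈ [29, 36]  (≈ [29.0000, 36.0000])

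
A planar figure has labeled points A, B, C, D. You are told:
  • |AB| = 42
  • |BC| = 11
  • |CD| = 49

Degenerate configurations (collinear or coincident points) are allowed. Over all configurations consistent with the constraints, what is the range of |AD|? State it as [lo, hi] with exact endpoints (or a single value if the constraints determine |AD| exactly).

|AD| ∈ [0, 102]  (≈ [0.0000, 102.0000])

|AB| ∈ {42}
|BC| ∈ {11}
|CD| ∈ {49}
|AC| ∈ [31, 53]
|BD| ∈ [38, 60]
|AD| ∈ [0, 102]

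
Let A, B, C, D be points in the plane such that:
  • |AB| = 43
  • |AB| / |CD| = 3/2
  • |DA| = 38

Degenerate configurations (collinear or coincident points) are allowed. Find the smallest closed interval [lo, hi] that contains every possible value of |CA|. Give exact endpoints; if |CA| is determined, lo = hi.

|AB| ∈ {43}
|AD| ∈ {38}
|CD| ∈ {86/3}
|BD| ∈ [5, 81]
|AC| ∈ [28/3, 200/3]
|BC| ∈ [0, 329/3]

|CA| ∈ [28/3, 200/3]  (≈ [9.3333, 66.6667])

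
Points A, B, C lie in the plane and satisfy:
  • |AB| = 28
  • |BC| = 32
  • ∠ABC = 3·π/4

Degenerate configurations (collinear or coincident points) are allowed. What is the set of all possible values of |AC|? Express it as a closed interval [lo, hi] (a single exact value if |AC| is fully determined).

|AC| = 4·√(56·√(2) + 113)  (≈ 55.4539)

|AB| ∈ {28}
|BC| ∈ {32}
|AC| ∈ {4·√(56·√(2) + 113)}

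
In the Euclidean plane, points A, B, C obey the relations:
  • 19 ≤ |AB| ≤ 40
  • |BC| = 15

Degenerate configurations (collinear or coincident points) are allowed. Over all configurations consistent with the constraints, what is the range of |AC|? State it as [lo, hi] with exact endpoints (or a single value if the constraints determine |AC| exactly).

|AB| ∈ [19, 40]
|BC| ∈ {15}
|AC| ∈ [4, 55]

|AC| ∈ [4, 55]  (≈ [4.0000, 55.0000])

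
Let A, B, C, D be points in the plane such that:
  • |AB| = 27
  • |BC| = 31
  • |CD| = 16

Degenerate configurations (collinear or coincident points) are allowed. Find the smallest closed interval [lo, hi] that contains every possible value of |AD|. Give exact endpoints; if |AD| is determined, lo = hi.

|AB| ∈ {27}
|BC| ∈ {31}
|CD| ∈ {16}
|AC| ∈ [4, 58]
|BD| ∈ [15, 47]
|AD| ∈ [0, 74]

|AD| ∈ [0, 74]  (≈ [0.0000, 74.0000])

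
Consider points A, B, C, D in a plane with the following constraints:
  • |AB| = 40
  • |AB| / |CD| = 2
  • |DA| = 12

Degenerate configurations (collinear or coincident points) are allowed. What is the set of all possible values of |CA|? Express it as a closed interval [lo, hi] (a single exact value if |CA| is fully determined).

|AB| ∈ {40}
|AD| ∈ {12}
|CD| ∈ {20}
|BD| ∈ [28, 52]
|AC| ∈ [8, 32]
|BC| ∈ [8, 72]

|CA| ∈ [8, 32]  (≈ [8.0000, 32.0000])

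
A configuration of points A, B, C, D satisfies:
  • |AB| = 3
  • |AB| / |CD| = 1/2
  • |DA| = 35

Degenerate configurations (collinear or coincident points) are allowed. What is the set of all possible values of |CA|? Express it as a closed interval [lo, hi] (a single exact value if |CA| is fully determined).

|CA| ∈ [29, 41]  (≈ [29.0000, 41.0000])

|AB| ∈ {3}
|AD| ∈ {35}
|CD| ∈ {6}
|BD| ∈ [32, 38]
|AC| ∈ [29, 41]
|BC| ∈ [26, 44]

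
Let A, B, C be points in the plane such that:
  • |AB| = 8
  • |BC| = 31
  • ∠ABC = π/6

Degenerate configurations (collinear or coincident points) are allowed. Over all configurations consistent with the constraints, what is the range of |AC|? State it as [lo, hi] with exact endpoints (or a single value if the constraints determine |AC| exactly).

|AC| = √(1025 - 248·√(3))  (≈ 24.4019)

|AB| ∈ {8}
|BC| ∈ {31}
|AC| ∈ {√(1025 - 248·√(3))}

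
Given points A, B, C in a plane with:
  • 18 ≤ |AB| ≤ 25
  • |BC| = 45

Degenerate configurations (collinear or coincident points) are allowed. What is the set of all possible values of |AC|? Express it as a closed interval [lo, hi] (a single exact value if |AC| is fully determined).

|AB| ∈ [18, 25]
|BC| ∈ {45}
|AC| ∈ [20, 70]

|AC| ∈ [20, 70]  (≈ [20.0000, 70.0000])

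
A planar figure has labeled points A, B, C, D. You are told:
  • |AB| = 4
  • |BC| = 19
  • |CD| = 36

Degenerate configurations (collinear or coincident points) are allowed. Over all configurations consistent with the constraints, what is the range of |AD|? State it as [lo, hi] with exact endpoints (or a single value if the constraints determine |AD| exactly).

|AD| ∈ [13, 59]  (≈ [13.0000, 59.0000])

|AB| ∈ {4}
|BC| ∈ {19}
|CD| ∈ {36}
|AC| ∈ [15, 23]
|BD| ∈ [17, 55]
|AD| ∈ [13, 59]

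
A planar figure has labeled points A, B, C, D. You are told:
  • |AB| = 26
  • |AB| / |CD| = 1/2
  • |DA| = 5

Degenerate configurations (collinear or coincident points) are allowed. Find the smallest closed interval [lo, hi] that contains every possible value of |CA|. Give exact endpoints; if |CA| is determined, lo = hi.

|CA| ∈ [47, 57]  (≈ [47.0000, 57.0000])

|AB| ∈ {26}
|AD| ∈ {5}
|CD| ∈ {52}
|BD| ∈ [21, 31]
|AC| ∈ [47, 57]
|BC| ∈ [21, 83]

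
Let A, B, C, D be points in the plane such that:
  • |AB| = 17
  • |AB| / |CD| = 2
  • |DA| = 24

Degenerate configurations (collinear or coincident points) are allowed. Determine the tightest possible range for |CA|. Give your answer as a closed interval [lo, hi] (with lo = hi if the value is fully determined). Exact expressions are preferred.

|CA| ∈ [31/2, 65/2]  (≈ [15.5000, 32.5000])

|AB| ∈ {17}
|AD| ∈ {24}
|CD| ∈ {17/2}
|BD| ∈ [7, 41]
|AC| ∈ [31/2, 65/2]
|BC| ∈ [0, 99/2]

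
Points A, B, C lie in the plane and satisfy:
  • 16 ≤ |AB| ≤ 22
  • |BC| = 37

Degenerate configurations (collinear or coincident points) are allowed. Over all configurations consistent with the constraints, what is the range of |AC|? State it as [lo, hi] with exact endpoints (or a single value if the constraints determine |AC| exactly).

|AB| ∈ [16, 22]
|BC| ∈ {37}
|AC| ∈ [15, 59]

|AC| ∈ [15, 59]  (≈ [15.0000, 59.0000])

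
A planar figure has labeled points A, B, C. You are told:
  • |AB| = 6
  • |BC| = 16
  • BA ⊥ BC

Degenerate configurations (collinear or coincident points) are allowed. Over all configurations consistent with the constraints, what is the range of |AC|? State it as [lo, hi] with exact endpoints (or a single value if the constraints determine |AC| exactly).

|AB| ∈ {6}
|BC| ∈ {16}
|AC| ∈ {2·√(73)}

|AC| = 2·√(73)  (≈ 17.0880)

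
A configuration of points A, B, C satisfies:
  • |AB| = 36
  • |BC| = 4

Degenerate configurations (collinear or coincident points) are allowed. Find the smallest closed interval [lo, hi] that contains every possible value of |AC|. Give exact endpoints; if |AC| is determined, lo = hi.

|AB| ∈ {36}
|BC| ∈ {4}
|AC| ∈ [32, 40]

|AC| ∈ [32, 40]  (≈ [32.0000, 40.0000])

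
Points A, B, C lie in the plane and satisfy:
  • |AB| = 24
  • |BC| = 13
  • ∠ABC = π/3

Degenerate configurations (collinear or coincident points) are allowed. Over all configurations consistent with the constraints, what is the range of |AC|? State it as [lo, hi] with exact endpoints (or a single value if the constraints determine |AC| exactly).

|AB| ∈ {24}
|BC| ∈ {13}
|AC| ∈ {√(433)}

|AC| = √(433)  (≈ 20.8087)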